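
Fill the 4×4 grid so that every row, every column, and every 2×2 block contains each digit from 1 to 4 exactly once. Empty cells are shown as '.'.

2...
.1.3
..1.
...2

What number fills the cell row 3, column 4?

4

row 1, column 3 = 4 (sole candidate).
row 1, column 4 = 1 (sole candidate).
row 2, column 1 = 4 (sole candidate).
row 2, column 3 = 2 (sole candidate).
row 3, column 1 = 3 (sole candidate).
row 3, column 4 = 4: row 3 has {1,3}; col 4 has {1,2,3}; box has {1,2} → only 4 remains.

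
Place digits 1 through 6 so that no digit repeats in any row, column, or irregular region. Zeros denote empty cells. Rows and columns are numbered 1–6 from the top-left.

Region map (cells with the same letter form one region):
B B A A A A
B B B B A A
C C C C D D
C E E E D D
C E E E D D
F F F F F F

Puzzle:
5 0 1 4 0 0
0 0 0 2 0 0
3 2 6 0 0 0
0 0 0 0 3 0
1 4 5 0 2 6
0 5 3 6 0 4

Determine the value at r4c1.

4

r1c5 = 6: row 1 has {1,4,5}; col 5 has {2,3}; region has {1,4} → only 6 remains.
r2c3 = 4: row 2 has {2}; col 3 has {1,3,5,6}; region has {2,5} → only 4 remains.
r2c5 = 5: row 2 has {2,4}; col 5 has {2,3,6}; region has {1,4,6} → only 5 remains.
r2c6 = 3: row 2 has {2,4,5}; col 6 has {4,6}; region has {1,4,5,6} → only 3 remains.
r3c4 = 5: row 3 has {2,3,6}; col 4 has {2,4,6}; region has {1,2,3,6} → only 5 remains.
r3c6 = 1: row 3 has {2,3,5,6}; col 6 has {3,4,6}; region has {2,3,6} → only 1 remains.
r4c1 = 4: row 4 has {3}; col 1 has {1,3,5}; region has {1,2,3,5,6} → only 4 remains.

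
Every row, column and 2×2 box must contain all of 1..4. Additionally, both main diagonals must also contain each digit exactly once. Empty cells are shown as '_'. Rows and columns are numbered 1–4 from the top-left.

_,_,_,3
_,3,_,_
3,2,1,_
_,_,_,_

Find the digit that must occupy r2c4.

r2c3 = 4 (sole candidate).
r3c4 = 4 (sole candidate).
r4c1 = 1 (sole candidate).
r4c2 = 4 (sole candidate).
r4c4 = 2 (sole candidate).
r1c1 = 4 (sole candidate).
r1c2 = 1 (sole candidate).
r1c3 = 2 (sole candidate).
r2c1 = 2 (sole candidate).
r2c4 = 1: row 2 has {2,3,4}; col 4 has {2,3,4}; box has {2,3,4} → only 1 remains.

1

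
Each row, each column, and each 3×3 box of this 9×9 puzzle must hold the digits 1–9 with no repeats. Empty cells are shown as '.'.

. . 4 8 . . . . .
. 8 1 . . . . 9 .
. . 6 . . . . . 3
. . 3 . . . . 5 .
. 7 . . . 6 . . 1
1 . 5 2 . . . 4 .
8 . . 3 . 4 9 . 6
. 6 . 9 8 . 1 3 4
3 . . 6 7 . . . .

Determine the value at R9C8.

R6C2 = 9: row 6 has {1,2,4,5}; col 2 has {6,7,8}; box has {1,3,5,7} → only 9 remains.
R6C5 = 3: row 6 has {1,2,4,5,9}; col 5 has {7,8}; box has {2,6} → only 3 remains.
R2C6 = 3: in row 2, 3 can only go here (every other open cell in that row sees a 3).
R1C2 = 3: in row 1, 3 can only go here (every other open cell in that row sees a 3).
R5C7 = 3: in row 5, 3 can only go here (every other open cell in that row sees a 3).
R5C5 = 9: in row 5, 9 can only go here (every other open cell in that row sees a 9).
R4C9 = 9: in row 4, 9 can only go here (every other open cell in that row sees a 9).
R5C4 = 5: in row 5, 5 can only go here (every other open cell in that row sees a 5).
R5C1 = 4: in row 5, 4 can only go here (every other open cell in that row sees a 4).
R4C2 = 2: row 4 has {3,5,9}; col 2 has {3,6,7,8,9}; box has {1,3,4,5,7,9} → only 2 remains.
R5C3 = 8: row 5 has {1,3,4,5,6,7,9}; col 3 has {1,3,4,5,6}; box has {1,2,3,4,5,7,9} → only 8 remains.
R5C8 = 2: row 5 has {1,3,4,5,6,7,8,9}; col 8 has {3,4,5,9}; box has {1,3,4,5,9} → only 2 remains.
R7C8 = 7: row 7 has {3,4,6,8,9}; col 8 has {2,3,4,5,9}; box has {1,3,4,6,9} → only 7 remains.
R9C8 = 8: row 9 has {3,6,7}; col 8 has {2,3,4,5,7,9}; box has {1,3,4,6,7,9} → only 8 remains.

8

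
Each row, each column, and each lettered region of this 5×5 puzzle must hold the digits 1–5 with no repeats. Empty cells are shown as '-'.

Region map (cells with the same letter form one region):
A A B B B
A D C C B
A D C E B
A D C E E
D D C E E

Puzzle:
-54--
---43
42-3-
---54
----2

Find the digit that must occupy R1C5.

R1C5 = 1: row 1 has {4,5}; col 5 has {2,3,4}; region has {3,4} → only 1 remains.

1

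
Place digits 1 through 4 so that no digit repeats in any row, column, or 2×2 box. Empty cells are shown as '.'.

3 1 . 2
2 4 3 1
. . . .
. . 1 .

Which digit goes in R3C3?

2

R1C3 = 4 (sole candidate).
R3C3 = 2: row 3 has {}; col 3 has {1,3,4}; box has {1} → only 2 remains.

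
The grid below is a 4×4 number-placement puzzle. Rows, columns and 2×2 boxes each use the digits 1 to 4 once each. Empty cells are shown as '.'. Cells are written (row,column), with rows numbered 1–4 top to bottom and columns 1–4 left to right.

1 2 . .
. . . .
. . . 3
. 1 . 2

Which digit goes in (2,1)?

4

(1,4) = 4: row 1 has {1,2}; col 4 has {2,3}; box has {} → only 4 remains.
(2,4) = 1: row 2 has {}; col 4 has {2,3,4}; box has {4} → only 1 remains.
(3,2) = 4: row 3 has {3}; col 2 has {1,2}; box has {1} → only 4 remains.
(3,3) = 1: row 3 has {3,4}; col 3 has {}; box has {2,3} → only 1 remains.
(4,1) = 3: row 4 has {1,2}; col 1 has {1}; box has {1,4} → only 3 remains.
(4,3) = 4: row 4 has {1,2,3}; col 3 has {1}; box has {1,2,3} → only 4 remains.
(1,3) = 3: row 1 has {1,2,4}; col 3 has {1,4}; box has {1,4} → only 3 remains.
(2,1) = 4: row 2 has {1}; col 1 has {1,3}; box has {1,2} → only 4 remains.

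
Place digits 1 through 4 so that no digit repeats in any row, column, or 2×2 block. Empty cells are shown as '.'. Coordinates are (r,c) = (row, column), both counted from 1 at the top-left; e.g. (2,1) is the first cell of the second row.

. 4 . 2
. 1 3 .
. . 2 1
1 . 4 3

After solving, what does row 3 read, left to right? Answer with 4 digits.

4321

(1,1) = 3: row 1 has {2,4}; col 1 has {1}; box has {1,4} → only 3 remains.
(1,3) = 1: row 1 has {2,3,4}; col 3 has {2,3,4}; box has {2,3} → only 1 remains.
(2,1) = 2: row 2 has {1,3}; col 1 has {1,3}; box has {1,3,4} → only 2 remains.
(2,4) = 4: row 2 has {1,2,3}; col 4 has {1,2,3}; box has {1,2,3} → only 4 remains.
(3,1) = 4: row 3 has {1,2}; col 1 has {1,2,3}; box has {1} → only 4 remains.
(3,2) = 3: row 3 has {1,2,4}; col 2 has {1,4}; box has {1,4} → only 3 remains.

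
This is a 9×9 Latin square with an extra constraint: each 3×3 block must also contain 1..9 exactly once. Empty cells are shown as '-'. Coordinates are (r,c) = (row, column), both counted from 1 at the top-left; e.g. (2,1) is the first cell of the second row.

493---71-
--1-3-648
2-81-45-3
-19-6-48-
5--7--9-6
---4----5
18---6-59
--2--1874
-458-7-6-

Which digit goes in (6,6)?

(1,9) = 2: row 1 has {1,3,4,7,9}; col 9 has {3,4,5,6,8,9}; box has {1,3,4,5,6,7,8} → only 2 remains.
(2,1) = 7: row 2 has {1,3,4,6,8}; col 1 has {1,2,4,5}; box has {1,2,3,4,8,9} → only 7 remains.
(2,2) = 5: row 2 has {1,3,4,6,7,8}; col 2 has {1,4,8,9}; box has {1,2,3,4,7,8,9} → only 5 remains.
(3,2) = 6: row 3 has {1,2,3,4,5,8}; col 2 has {1,4,5,8,9}; box has {1,2,3,4,5,7,8,9} → only 6 remains.
(3,8) = 9: row 3 has {1,2,3,4,5,6,8}; col 8 has {1,4,5,6,7,8}; box has {1,2,3,4,5,6,7,8} → only 9 remains.
(4,1) = 3: row 4 has {1,4,6,8,9}; col 1 has {1,2,4,5,7}; box has {1,5,9} → only 3 remains.
(4,9) = 7: row 4 has {1,3,4,6,8,9}; col 9 has {2,3,4,5,6,8,9}; box has {4,5,6,8,9} → only 7 remains.
(5,2) = 2: row 5 has {5,6,7,9}; col 2 has {1,4,5,6,8,9}; box has {1,3,5,9} → only 2 remains.
(5,3) = 4: row 5 has {2,5,6,7,9}; col 3 has {1,2,3,5,8,9}; box has {1,2,3,5,9} → only 4 remains.
(5,8) = 3: row 5 has {2,4,5,6,7,9}; col 8 has {1,4,5,6,7,8,9}; box has {4,5,6,7,8,9} → only 3 remains.
(6,2) = 7: row 6 has {4,5}; col 2 has {1,2,4,5,6,8,9}; box has {1,2,3,4,5,9} → only 7 remains.
(6,3) = 6: row 6 has {4,5,7}; col 3 has {1,2,3,4,5,8,9}; box has {1,2,3,4,5,7,9} → only 6 remains.
(6,8) = 2: row 6 has {4,5,6,7}; col 8 has {1,3,4,5,6,7,8,9}; box has {3,4,5,6,7,8,9} → only 2 remains.
(7,3) = 7: row 7 has {1,5,6,8,9}; col 3 has {1,2,3,4,5,6,8,9}; box has {1,2,4,5,8} → only 7 remains.
(8,2) = 3: row 8 has {1,2,4,7,8}; col 2 has {1,2,4,5,6,7,8,9}; box has {1,2,4,5,7,8} → only 3 remains.
(9,1) = 9: row 9 has {4,5,6,7,8}; col 1 has {1,2,3,4,5,7}; box has {1,2,3,4,5,7,8} → only 9 remains.
(9,5) = 2: row 9 has {4,5,6,7,8,9}; col 5 has {3,6}; box has {1,6,7,8} → only 2 remains.
(9,9) = 1: row 9 has {2,4,5,6,7,8,9}; col 9 has {2,3,4,5,6,7,8,9}; box has {4,5,6,7,8,9} → only 1 remains.
(3,5) = 7: row 3 has {1,2,3,4,5,6,8,9}; col 5 has {2,3,6}; box has {1,3,4} → only 7 remains.
(5,6) = 8: row 5 has {2,3,4,5,6,7,9}; col 6 has {1,4,6,7}; box has {4,6,7} → only 8 remains.
(6,1) = 8: row 6 has {2,4,5,6,7}; col 1 has {1,2,3,4,5,7,9}; box has {1,2,3,4,5,6,7,9} → only 8 remains.
(6,7) = 1: row 6 has {2,4,5,6,7,8}; col 7 has {4,5,6,7,8,9}; box has {2,3,4,5,6,7,8,9} → only 1 remains.
(7,4) = 3: row 7 has {1,5,6,7,8,9}; col 4 has {1,4,7,8}; box has {1,2,6,7,8} → only 3 remains.
(7,5) = 4: row 7 has {1,3,5,6,7,8,9}; col 5 has {2,3,6,7}; box has {1,2,3,6,7,8} → only 4 remains.
(7,7) = 2: row 7 has {1,3,4,5,6,7,8,9}; col 7 has {1,4,5,6,7,8,9}; box has {1,4,5,6,7,8,9} → only 2 remains.
(8,1) = 6: row 8 has {1,2,3,4,7,8}; col 1 has {1,2,3,4,5,7,8,9}; box has {1,2,3,4,5,7,8,9} → only 6 remains.
(9,7) = 3: row 9 has {1,2,4,5,6,7,8,9}; col 7 has {1,2,4,5,6,7,8,9}; box has {1,2,4,5,6,7,8,9} → only 3 remains.
(1,6) = 5: row 1 has {1,2,3,4,7,9}; col 6 has {1,4,6,7,8}; box has {1,3,4,7} → only 5 remains.
(4,6) = 2: row 4 has {1,3,4,6,7,8,9}; col 6 has {1,4,5,6,7,8}; box has {4,6,7,8} → only 2 remains.
(5,5) = 1: row 5 has {2,3,4,5,6,7,8,9}; col 5 has {2,3,4,6,7}; box has {2,4,6,7,8} → only 1 remains.
(6,5) = 9: row 6 has {1,2,4,5,6,7,8}; col 5 has {1,2,3,4,6,7}; box has {1,2,4,6,7,8} → only 9 remains.
(6,6) = 3: row 6 has {1,2,4,5,6,7,8,9}; col 6 has {1,2,4,5,6,7,8}; box has {1,2,4,6,7,8,9} → only 3 remains.

3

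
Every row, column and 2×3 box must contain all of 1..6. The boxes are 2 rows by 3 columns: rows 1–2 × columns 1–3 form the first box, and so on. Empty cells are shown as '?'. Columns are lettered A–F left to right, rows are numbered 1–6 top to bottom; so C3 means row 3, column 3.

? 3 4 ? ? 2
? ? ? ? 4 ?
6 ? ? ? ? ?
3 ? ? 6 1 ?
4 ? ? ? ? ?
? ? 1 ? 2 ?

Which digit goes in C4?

A6 = 5 (sole candidate).
B6 = 6 (sole candidate).
A1 = 1 (sole candidate).
D1 = 5 (sole candidate).
E1 = 6 (sole candidate).
A2 = 2 (sole candidate).
B2 = 5 (sole candidate).
C2 = 6 (sole candidate).
B5 = 2 (sole candidate).
C5 = 3 (sole candidate).
D5 = 1 (sole candidate).
E5 = 5 (sole candidate).
F5 = 6 (sole candidate).
D2 = 3 (sole candidate).
F2 = 1 (sole candidate).
E3 = 3 (sole candidate).
B4 = 4 (sole candidate).
F4 = 5 (sole candidate).
D6 = 4 (sole candidate).
F6 = 3 (sole candidate).
B3 = 1 (sole candidate).
D3 = 2 (sole candidate).
F3 = 4 (sole candidate).
C4 = 2: row 4 has {1,3,4,5,6}; col 3 has {1,3,4,6}; box has {1,3,4,6} → only 2 remains.

2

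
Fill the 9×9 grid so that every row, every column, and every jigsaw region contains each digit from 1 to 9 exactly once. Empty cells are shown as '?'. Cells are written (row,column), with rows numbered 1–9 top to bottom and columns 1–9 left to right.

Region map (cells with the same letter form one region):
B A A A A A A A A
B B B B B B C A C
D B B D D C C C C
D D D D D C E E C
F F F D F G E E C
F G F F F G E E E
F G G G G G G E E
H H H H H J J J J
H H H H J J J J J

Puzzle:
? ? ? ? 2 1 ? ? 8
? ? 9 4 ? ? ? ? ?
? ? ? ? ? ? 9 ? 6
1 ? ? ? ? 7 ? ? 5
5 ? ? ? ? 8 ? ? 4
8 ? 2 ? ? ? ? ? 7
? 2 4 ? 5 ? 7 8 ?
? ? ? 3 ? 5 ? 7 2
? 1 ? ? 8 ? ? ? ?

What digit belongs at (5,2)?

7

(8,7) = 1 (hidden single in row 8).
(9,6) = 4 (hidden single in column 6).
(2,7) = 8 (hidden single in column 7).
(3,4) = 5 (hidden single in region D).
(9,3) = 5 (hidden single in row 9).
(4,4) = 8 (hidden single in column 4).
(2,2) = 5 (hidden single in region B).
(6,5) = 4 (hidden single in region F).
(3,1) = 4 (hidden single in row 3).
(8,2) = 4 (hidden single in row 8).
(8,3) = 8 (hidden single in row 8).
(3,2) = 8 (hidden single in row 3).
(5,4) = 2 (hidden single in region D).
(9,1) = 2 (hidden single in row 9).
(2,6) = 2 (hidden single in row 2).
(3,6) = 3 (sole candidate).
(2,9) = 1 (sole candidate).
(3,5) = 7 (sole candidate).
(3,8) = 2 (sole candidate).
(3,3) = 1 (sole candidate).
(2,1) = 7 (hidden single in row 2).
(4,7) = 2 (hidden single in row 4).
(4,8) = 4 (hidden single in row 4).
(1,7) = 4 (hidden single in row 1).
(1,8) = 5 (hidden single in row 1).
(6,7) = 5 (hidden single in row 6).
(7,4) = 1 (hidden single in row 7).
(6,8) = 1 (hidden single in row 6).
(5,5) = 1 (hidden single in row 5).
(6,2) = 3 (hidden single in row 6).
(9,4) = 7 (hidden single in row 9).
Singles propagation stalls; (5,2) is still open with candidates {6,7,9}.
  Try (5,2) = 6: then region E has no cell left for 6 — contradiction.
  Try (5,2) = 9: this forces (4,2)=6, (4,3)=3, (4,5)=9, (6,4)=6, (6,6)=9, (7,1)=3; then row 1 has no cell left for 3 — contradiction.
So (5,2) = 7.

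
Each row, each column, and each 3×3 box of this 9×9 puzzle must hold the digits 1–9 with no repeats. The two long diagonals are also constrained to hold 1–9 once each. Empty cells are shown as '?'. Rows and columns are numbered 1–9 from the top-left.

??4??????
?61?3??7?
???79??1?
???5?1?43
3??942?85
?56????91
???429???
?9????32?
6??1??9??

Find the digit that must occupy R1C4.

8

R5C3 = 7: row 5 has {2,3,4,5,8,9}; col 3 has {1,4,6}; box has {3,5,6} → only 7 remains.
R5C7 = 6: row 5 has {2,3,4,5,7,8,9}; col 7 has {3,9}; box has {1,3,4,5,8,9} → only 6 remains.
R9C8 = 5: row 9 has {1,6,9}; col 8 has {1,2,4,7,8,9}; box has {2,3,9} → only 5 remains.
R5C2 = 1: row 5 has {2,3,4,5,6,7,8,9}; col 2 has {5,6,9}; box has {3,5,6,7} → only 1 remains.
R7C8 = 6: row 7 has {2,4,9}; col 8 has {1,2,4,5,7,8,9}; box has {2,3,5,9} → only 6 remains.
R1C8 = 3: row 1 has {4}; col 8 has {1,2,4,5,6,7,8,9}; box has {1,7} → only 3 remains.
R1C5 = 1: in row 1, 1 can only go here (every other open cell in that row sees a 1).
R1C1 = 9: in row 1, 9 can only go here (every other open cell in that row sees a 9).
R1C2 = 7: in row 1, 7 can only go here (every other open cell in that row sees a 7).
R2C9 = 9: in row 2, 9 can only go here (every other open cell in that row sees a 9).
R4C5 = 6: in row 4, 6 can only go here (every other open cell in that row sees a 6).
R4C3 = 9: in row 4, 9 can only go here (every other open cell in that row sees a 9).
R4C7 = 7: in row 4, 7 can only go here (every other open cell in that row sees a 7).
R6C7 = 2: row 6 has {1,5,6,9}; col 7 has {3,6,7,9}; box has {1,3,4,5,6,7,8,9} → only 2 remains.
R6C1 = 4: in row 6, 4 can only go here (every other open cell in that row sees a 4).
R8C1 = 1: in row 8, 1 can only go here (every other open cell in that row sees a 1).
R8C9 = 4: in row 8, 4 can only go here (every other open cell in that row sees a 4).
R3C6 = 4: in row 3, 4 can only go here (every other open cell in that row sees a 4).
R2C7 = 4: in row 2, 4 can only go here (every other open cell in that row sees a 4).
R3C9 = 6: in row 3, 6 can only go here (every other open cell in that row sees a 6).
R7C7 = 1: in row 7, 1 can only go here (every other open cell in that row sees a 1).
R9C2 = 4: in row 9, 4 can only go here (every other open cell in that row sees a 4).
R9C3 = 2: in row 9, 2 can only go here (every other open cell in that row sees a 2).
R9C6 = 3: in row 9, 3 can only go here (every other open cell in that row sees a 3).
R6C4 = 3: in row 6, 3 can only go here (every other open cell in that row sees a 3).
R7C2 = 3: in row 7, 3 can only go here (every other open cell in that row sees a 3).
R3C3 = 3: in row 3, 3 can only go here (every other open cell in that row sees a 3).
R7C1 = 7: in column 1, 7 can only go here (every other open cell in that column sees a 7).
R7C9 = 8: row 7 has {1,2,3,4,6,7,9}; col 9 has {1,3,4,5,6,9}; box has {1,2,3,4,5,6,9} → only 8 remains.
R9C9 = 7: row 9 has {1,2,3,4,5,6,9}; col 9 has {1,3,4,5,6,8,9}; box has {1,2,3,4,5,6,8,9}; main diagonal has {1,2,3,4,5,6,9} → only 7 remains.
R1C9 = 2: row 1 has {1,3,4,7,9}; col 9 has {1,3,4,5,6,7,8,9}; box has {1,3,4,6,7,9}; anti-diagonal has {1,3,4,6,7,9} → only 2 remains.
R6C6 = 8: row 6 has {1,2,3,4,5,6,9}; col 6 has {1,2,3,4,9}; box has {1,2,3,4,5,6,9}; main diagonal has {1,2,3,4,5,6,7,9} → only 8 remains.
R7C3 = 5: row 7 has {1,2,3,4,6,7,8,9}; col 3 has {1,2,3,4,6,7,9}; box has {1,2,3,4,6,7,9}; anti-diagonal has {1,2,3,4,6,7,9} → only 5 remains.
R8C3 = 8: row 8 has {1,2,3,4,9}; col 3 has {1,2,3,4,5,6,7,9}; box has {1,2,3,4,5,6,7,9} → only 8 remains.
R8C4 = 6: row 8 has {1,2,3,4,8,9}; col 4 has {1,3,4,5,7,9}; box has {1,2,3,4,9} → only 6 remains.
R9C5 = 8: row 9 has {1,2,3,4,5,6,7,9}; col 5 has {1,2,3,4,6,9}; box has {1,2,3,4,6,9} → only 8 remains.
R1C4 = 8: row 1 has {1,2,3,4,7,9}; col 4 has {1,3,4,5,6,7,9}; box has {1,3,4,7,9} → only 8 remains.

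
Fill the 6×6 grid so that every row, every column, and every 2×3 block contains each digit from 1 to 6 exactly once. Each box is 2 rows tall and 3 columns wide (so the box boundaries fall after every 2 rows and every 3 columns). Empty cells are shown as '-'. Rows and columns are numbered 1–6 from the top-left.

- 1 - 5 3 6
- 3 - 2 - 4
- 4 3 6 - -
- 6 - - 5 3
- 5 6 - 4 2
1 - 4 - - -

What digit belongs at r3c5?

r1c3 = 2: row 1 has {1,3,5,6}; col 3 has {3,4,6}; box has {1,3} → only 2 remains.
r2c3 = 5: row 2 has {2,3,4}; col 3 has {2,3,4,6}; box has {1,2,3} → only 5 remains.
r2c5 = 1: row 2 has {2,3,4,5}; col 5 has {3,4,5}; box has {2,3,4,5,6} → only 1 remains.
r3c5 = 2: row 3 has {3,4,6}; col 5 has {1,3,4,5}; box has {3,5,6} → only 2 remains.

2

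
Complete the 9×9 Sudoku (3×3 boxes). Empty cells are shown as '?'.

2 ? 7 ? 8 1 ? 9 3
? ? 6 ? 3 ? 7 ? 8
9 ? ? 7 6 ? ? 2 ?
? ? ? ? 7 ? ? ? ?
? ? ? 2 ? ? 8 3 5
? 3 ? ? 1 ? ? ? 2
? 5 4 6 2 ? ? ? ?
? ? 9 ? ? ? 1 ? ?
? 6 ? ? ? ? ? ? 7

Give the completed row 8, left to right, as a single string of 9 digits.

R1C2 = 4 (sole candidate).
R1C4 = 5 (sole candidate).
R1C7 = 6 (sole candidate).
R2C2 = 1 (sole candidate).
R3C2 = 8 (sole candidate).
R3C6 = 4 (sole candidate).
R3C7 = 5 (sole candidate).
R3C9 = 1 (sole candidate).
R5C3 = 1 (sole candidate).
R7C8 = 8 (sole candidate).
R7C9 = 9 (sole candidate).
R2C1 = 5 (sole candidate).
R2C4 = 9 (sole candidate).
R2C6 = 2 (sole candidate).
R2C8 = 4 (sole candidate).
R3C3 = 3 (sole candidate).
R7C7 = 3 (sole candidate).
R9C8 = 5 (sole candidate).
R7C6 = 7 (sole candidate).
R8C8 = 6: row 8 has {1,9}; col 8 has {2,3,4,5,8,9}; box has {1,3,5,7,8,9} → only 6 remains.
R8C9 = 4: row 8 has {1,6,9}; col 9 has {1,2,3,5,7,8,9}; box has {1,3,5,6,7,8,9} → only 4 remains.
R9C7 = 2 (sole candidate).
R4C8 = 1 (sole candidate).
R4C9 = 6 (sole candidate).
R6C8 = 7 (sole candidate).
R7C1 = 1 (sole candidate).
R8C5 = 5: row 8 has {1,4,6,9}; col 5 has {1,2,3,6,7,8}; box has {2,6,7} → only 5 remains.
R9C3 = 8 (sole candidate).
R6C3 = 5 (sole candidate).
R9C1 = 3 (sole candidate).
R9C6 = 9 (sole candidate).
R4C3 = 2 (sole candidate).
R5C6 = 6 (sole candidate).
R6C6 = 8 (sole candidate).
R8C1 = 7: row 8 has {1,4,5,6,9}; col 1 has {1,2,3,5,9}; box has {1,3,4,5,6,8,9} → only 7 remains.
R8C2 = 2: row 8 has {1,4,5,6,7,9}; col 2 has {1,3,4,5,6,8}; box has {1,3,4,5,6,7,8,9} → only 2 remains.
R8C6 = 3: row 8 has {1,2,4,5,6,7,9}; col 6 has {1,2,4,6,7,8,9}; box has {2,5,6,7,9} → only 3 remains.
R9C5 = 4 (sole candidate).
R4C2 = 9 (sole candidate).
R4C6 = 5 (sole candidate).
R4C7 = 4 (sole candidate).
R5C1 = 4 (sole candidate).
R5C2 = 7 (sole candidate).
R5C5 = 9 (sole candidate).
R6C1 = 6 (sole candidate).
R6C4 = 4 (sole candidate).
R6C7 = 9 (sole candidate).
R8C4 = 8: row 8 has {1,2,3,4,5,6,7,9}; col 4 has {2,4,5,6,7,9}; box has {2,3,4,5,6,7,9} → only 8 remains.

729853164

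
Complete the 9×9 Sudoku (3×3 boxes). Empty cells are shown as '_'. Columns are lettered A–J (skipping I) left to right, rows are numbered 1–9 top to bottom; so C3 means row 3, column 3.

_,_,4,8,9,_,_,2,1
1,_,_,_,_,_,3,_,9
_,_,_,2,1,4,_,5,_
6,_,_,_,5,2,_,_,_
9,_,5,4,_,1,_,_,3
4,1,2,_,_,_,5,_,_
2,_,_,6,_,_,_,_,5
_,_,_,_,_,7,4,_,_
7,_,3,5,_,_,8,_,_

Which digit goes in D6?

D2 = 7: row 2 has {1,3,9}; col 4 has {2,4,5,6,8}; box has {1,2,4,8,9} → only 7 remains.
E2 = 6: row 2 has {1,3,7,9}; col 5 has {1,5,9}; box has {1,2,4,7,8,9} → only 6 remains.
F2 = 5: row 2 has {1,3,6,7,9}; col 6 has {1,2,4,7}; box has {1,2,4,6,7,8,9} → only 5 remains.
F9 = 9: row 9 has {3,5,7,8}; col 6 has {1,2,4,5,7}; box has {5,6,7} → only 9 remains.
F1 = 3: row 1 has {1,2,4,8,9}; col 6 has {1,2,4,5,7,9}; box has {1,2,4,5,6,7,8,9} → only 3 remains.
C2 = 8: row 2 has {1,3,5,6,7,9}; col 3 has {2,3,4,5}; box has {1,4} → only 8 remains.
H2 = 4: row 2 has {1,3,5,6,7,8,9}; col 8 has {2,5}; box has {1,2,3,5,9} → only 4 remains.
A3 = 3: row 3 has {1,2,4,5}; col 1 has {1,2,4,6,7,9}; box has {1,4,8} → only 3 remains.
C4 = 7: row 4 has {2,5,6}; col 3 has {2,3,4,5,8}; box has {1,2,4,5,6,9} → only 7 remains.
B5 = 8: row 5 has {1,3,4,5,9}; col 2 has {1}; box has {1,2,4,5,6,7,9} → only 8 remains.
E5 = 7: row 5 has {1,3,4,5,8,9}; col 5 has {1,5,6,9}; box has {1,2,4,5} → only 7 remains.
H5 = 6: row 5 has {1,3,4,5,7,8,9}; col 8 has {2,4,5}; box has {3,5} → only 6 remains.
F7 = 8: row 7 has {2,5,6}; col 6 has {1,2,3,4,5,7,9}; box has {5,6,7,9} → only 8 remains.
H9 = 1: row 9 has {3,5,7,8,9}; col 8 has {2,4,5,6}; box has {4,5,8} → only 1 remains.
A1 = 5: row 1 has {1,2,3,4,8,9}; col 1 has {1,2,3,4,6,7,9}; box has {1,3,4,8} → only 5 remains.
B2 = 2: row 2 has {1,3,4,5,6,7,8,9}; col 2 has {1,8}; box has {1,3,4,5,8} → only 2 remains.
B4 = 3: row 4 has {2,5,6,7}; col 2 has {1,2,8}; box has {1,2,4,5,6,7,8,9} → only 3 remains.
D4 = 9: row 4 has {2,3,5,6,7}; col 4 has {2,4,5,6,7,8}; box has {1,2,4,5,7} → only 9 remains.
G4 = 1: row 4 has {2,3,5,6,7,9}; col 7 has {3,4,5,8}; box has {3,5,6} → only 1 remains.
H4 = 8: row 4 has {1,2,3,5,6,7,9}; col 8 has {1,2,4,5,6}; box has {1,3,5,6} → only 8 remains.
J4 = 4: row 4 has {1,2,3,5,6,7,8,9}; col 9 has {1,3,5,9}; box has {1,3,5,6,8} → only 4 remains.
G5 = 2: row 5 has {1,3,4,5,6,7,8,9}; col 7 has {1,3,4,5,8}; box has {1,3,4,5,6,8} → only 2 remains.
D6 = 3: row 6 has {1,2,4,5}; col 4 has {2,4,5,6,7,8,9}; box has {1,2,4,5,7,9} → only 3 remains.

3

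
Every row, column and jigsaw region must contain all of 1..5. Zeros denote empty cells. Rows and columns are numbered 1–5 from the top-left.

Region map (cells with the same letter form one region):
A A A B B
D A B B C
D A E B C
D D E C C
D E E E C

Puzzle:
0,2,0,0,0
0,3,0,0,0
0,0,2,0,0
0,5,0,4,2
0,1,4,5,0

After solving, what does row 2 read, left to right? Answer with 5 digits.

43521

R3C2 = 4: row 3 has {2}; col 2 has {1,2,3,5}; region has {2,3} → only 4 remains.
R4C3 = 3: row 4 has {2,4,5}; col 3 has {2,4}; region has {1,2,4,5} → only 3 remains.
R5C5 = 3: row 5 has {1,4,5}; col 5 has {2}; region has {2,4} → only 3 remains.
R4C1 = 1: row 4 has {2,3,4,5}; col 1 has {}; region has {5} → only 1 remains.
R5C1 = 2: row 5 has {1,3,4,5}; col 1 has {1}; region has {1,5} → only 2 remains.
R1C1 = 5: row 1 has {2}; col 1 has {1,2}; region has {2,3,4} → only 5 remains.
R1C3 = 1: row 1 has {2,5}; col 3 has {2,3,4}; region has {2,3,4,5} → only 1 remains.
R1C4 = 3: row 1 has {1,2,5}; col 4 has {4,5}; region has {} → only 3 remains.
R1C5 = 4: row 1 has {1,2,3,5}; col 5 has {2,3}; region has {3} → only 4 remains.
R2C1 = 4: row 2 has {3}; col 1 has {1,2,5}; region has {1,2,5} → only 4 remains.
R2C3 = 5: row 2 has {3,4}; col 3 has {1,2,3,4}; region has {3,4} → only 5 remains.
R2C5 = 1: row 2 has {3,4,5}; col 5 has {2,3,4}; region has {2,3,4} → only 1 remains.
R3C1 = 3: row 3 has {2,4}; col 1 has {1,2,4,5}; region has {1,2,4,5} → only 3 remains.
R3C4 = 1: row 3 has {2,3,4}; col 4 has {3,4,5}; region has {3,4,5} → only 1 remains.
R3C5 = 5: row 3 has {1,2,3,4}; col 5 has {1,2,3,4}; region has {1,2,3,4} → only 5 remains.
R2C4 = 2: row 2 has {1,3,4,5}; col 4 has {1,3,4,5}; region has {1,3,4,5} → only 2 remains.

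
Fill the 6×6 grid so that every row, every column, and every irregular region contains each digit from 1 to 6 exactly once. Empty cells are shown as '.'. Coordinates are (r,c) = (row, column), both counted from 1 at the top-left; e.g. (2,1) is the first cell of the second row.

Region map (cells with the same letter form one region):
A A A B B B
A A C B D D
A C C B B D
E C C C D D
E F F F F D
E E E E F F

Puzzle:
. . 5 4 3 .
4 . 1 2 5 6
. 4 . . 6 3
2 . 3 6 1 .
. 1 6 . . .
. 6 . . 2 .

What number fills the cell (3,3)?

(1,2) = 2 (sole candidate).
(1,6) = 1 (sole candidate).
(2,2) = 3 (sole candidate).
(3,1) = 1 (sole candidate).
(3,3) = 2: row 3 has {1,3,4,6}; col 3 has {1,3,5,6}; region has {1,3,4,6} → only 2 remains.

2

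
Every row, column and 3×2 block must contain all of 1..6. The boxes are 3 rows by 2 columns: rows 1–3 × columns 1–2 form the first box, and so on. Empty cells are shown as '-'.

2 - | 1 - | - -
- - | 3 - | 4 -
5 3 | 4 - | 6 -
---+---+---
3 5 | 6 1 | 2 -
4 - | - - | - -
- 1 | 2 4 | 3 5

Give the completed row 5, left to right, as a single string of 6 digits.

425316

R1C5 = 5 (sole candidate).
R1C6 = 3 (sole candidate).
R2C2 = 6 (sole candidate).
R3C4 = 2 (sole candidate).
R3C6 = 1 (sole candidate).
R4C6 = 4 (sole candidate).
R5C2 = 2: row 5 has {4}; col 2 has {1,3,5,6}; box has {1,3,4,5} → only 2 remains.
R5C3 = 5: row 5 has {2,4}; col 3 has {1,2,3,4,6}; box has {1,2,4,6} → only 5 remains.
R5C4 = 3: row 5 has {2,4,5}; col 4 has {1,2,4}; box has {1,2,4,5,6} → only 3 remains.
R5C5 = 1: row 5 has {2,3,4,5}; col 5 has {2,3,4,5,6}; box has {2,3,4,5} → only 1 remains.
R5C6 = 6: row 5 has {1,2,3,4,5}; col 6 has {1,3,4,5}; box has {1,2,3,4,5} → only 6 remains.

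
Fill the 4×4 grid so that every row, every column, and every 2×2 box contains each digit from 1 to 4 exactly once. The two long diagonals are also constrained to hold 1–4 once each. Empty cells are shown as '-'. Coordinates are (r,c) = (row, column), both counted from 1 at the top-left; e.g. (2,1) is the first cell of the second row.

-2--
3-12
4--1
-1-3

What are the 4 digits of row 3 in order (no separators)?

(1,1) = 1: row 1 has {2}; col 1 has {3,4}; box has {2,3}; main diagonal has {3} → only 1 remains.
(1,4) = 4: row 1 has {1,2}; col 4 has {1,2,3}; box has {1,2}; anti-diagonal has {1} → only 4 remains.
(2,2) = 4: row 2 has {1,2,3}; col 2 has {1,2}; box has {1,2,3}; main diagonal has {1,3} → only 4 remains.
(3,2) = 3: row 3 has {1,4}; col 2 has {1,2,4}; box has {1,4}; anti-diagonal has {1,4} → only 3 remains.
(3,3) = 2: row 3 has {1,3,4}; col 3 has {1}; box has {1,3}; main diagonal has {1,3,4} → only 2 remains.

4321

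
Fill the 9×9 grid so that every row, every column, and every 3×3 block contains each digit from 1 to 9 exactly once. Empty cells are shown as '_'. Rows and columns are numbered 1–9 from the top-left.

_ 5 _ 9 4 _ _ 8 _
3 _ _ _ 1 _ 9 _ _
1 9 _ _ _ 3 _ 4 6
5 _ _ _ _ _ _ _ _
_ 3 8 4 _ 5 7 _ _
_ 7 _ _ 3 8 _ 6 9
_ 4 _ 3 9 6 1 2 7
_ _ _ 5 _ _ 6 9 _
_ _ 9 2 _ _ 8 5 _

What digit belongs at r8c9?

r2c8 = 7: row 2 has {1,3,9}; col 8 has {2,4,5,6,8,9}; box has {4,6,8,9} → only 7 remains.
r5c8 = 1: row 5 has {3,4,5,7,8}; col 8 has {2,4,5,6,7,8,9}; box has {6,7,9} → only 1 remains.
r5c9 = 2: row 5 has {1,3,4,5,7,8}; col 9 has {6,7,9}; box has {1,6,7,9} → only 2 remains.
r6c4 = 1: row 6 has {3,6,7,8,9}; col 4 has {2,3,4,5,9}; box has {3,4,5,8} → only 1 remains.
r7c1 = 8: row 7 has {1,2,3,4,6,7,9}; col 1 has {1,3,5}; box has {4,9} → only 8 remains.
r7c3 = 5: row 7 has {1,2,3,4,6,7,8,9}; col 3 has {8,9}; box has {4,8,9} → only 5 remains.
r9c5 = 7: row 9 has {2,5,8,9}; col 5 has {1,3,4,9}; box has {2,3,5,6,9} → only 7 remains.
r2c6 = 2: row 2 has {1,3,7,9}; col 6 has {3,5,6,8}; box has {1,3,4,9} → only 2 remains.
r2c9 = 5: row 2 has {1,2,3,7,9}; col 9 has {2,6,7,9}; box has {4,6,7,8,9} → only 5 remains.
r3c7 = 2: row 3 has {1,3,4,6,9}; col 7 has {1,6,7,8,9}; box has {4,5,6,7,8,9} → only 2 remains.
r4c8 = 3: row 4 has {5}; col 8 has {1,2,4,5,6,7,8,9}; box has {1,2,6,7,9} → only 3 remains.
r5c5 = 6: row 5 has {1,2,3,4,5,7,8}; col 5 has {1,3,4,7,9}; box has {1,3,4,5,8} → only 6 remains.
r8c5 = 8: row 8 has {5,6,9}; col 5 has {1,3,4,6,7,9}; box has {2,3,5,6,7,9} → only 8 remains.
r9c1 = 6: row 9 has {2,5,7,8,9}; col 1 has {1,3,5,8}; box has {4,5,8,9} → only 6 remains.
r9c2 = 1: row 9 has {2,5,6,7,8,9}; col 2 has {3,4,5,7,9}; box has {4,5,6,8,9} → only 1 remains.
r9c6 = 4: row 9 has {1,2,5,6,7,8,9}; col 6 has {2,3,5,6,8}; box has {2,3,5,6,7,8,9} → only 4 remains.
r9c9 = 3: row 9 has {1,2,4,5,6,7,8,9}; col 9 has {2,5,6,7,9}; box has {1,2,5,6,7,8,9} → only 3 remains.
r1c6 = 7: row 1 has {4,5,8,9}; col 6 has {2,3,4,5,6,8}; box has {1,2,3,4,9} → only 7 remains.
r1c7 = 3: row 1 has {4,5,7,8,9}; col 7 has {1,2,6,7,8,9}; box has {2,4,5,6,7,8,9} → only 3 remains.
r1c9 = 1: row 1 has {3,4,5,7,8,9}; col 9 has {2,3,5,6,7,9}; box has {2,3,4,5,6,7,8,9} → only 1 remains.
r3c3 = 7: row 3 has {1,2,3,4,6,9}; col 3 has {5,8,9}; box has {1,3,5,9} → only 7 remains.
r3c4 = 8: row 3 has {1,2,3,4,6,7,9}; col 4 has {1,2,3,4,5,9}; box has {1,2,3,4,7,9} → only 8 remains.
r3c5 = 5: row 3 has {1,2,3,4,6,7,8,9}; col 5 has {1,3,4,6,7,8,9}; box has {1,2,3,4,7,8,9} → only 5 remains.
r4c4 = 7: row 4 has {3,5}; col 4 has {1,2,3,4,5,8,9}; box has {1,3,4,5,6,8} → only 7 remains.
r4c5 = 2: row 4 has {3,5,7}; col 5 has {1,3,4,5,6,7,8,9}; box has {1,3,4,5,6,7,8} → only 2 remains.
r4c6 = 9: row 4 has {2,3,5,7}; col 6 has {2,3,4,5,6,7,8}; box has {1,2,3,4,5,6,7,8} → only 9 remains.
r4c7 = 4: row 4 has {2,3,5,7,9}; col 7 has {1,2,3,6,7,8,9}; box has {1,2,3,6,7,9} → only 4 remains.
r4c9 = 8: row 4 has {2,3,4,5,7,9}; col 9 has {1,2,3,5,6,7,9}; box has {1,2,3,4,6,7,9} → only 8 remains.
r5c1 = 9: row 5 has {1,2,3,4,5,6,7,8}; col 1 has {1,3,5,6,8}; box has {3,5,7,8} → only 9 remains.
r6c7 = 5: row 6 has {1,3,6,7,8,9}; col 7 has {1,2,3,4,6,7,8,9}; box has {1,2,3,4,6,7,8,9} → only 5 remains.
r8c2 = 2: row 8 has {5,6,8,9}; col 2 has {1,3,4,5,7,9}; box has {1,4,5,6,8,9} → only 2 remains.
r8c3 = 3: row 8 has {2,5,6,8,9}; col 3 has {5,7,8,9}; box has {1,2,4,5,6,8,9} → only 3 remains.
r8c6 = 1: row 8 has {2,3,5,6,8,9}; col 6 has {2,3,4,5,6,7,8,9}; box has {2,3,4,5,6,7,8,9} → only 1 remains.
r8c9 = 4: row 8 has {1,2,3,5,6,8,9}; col 9 has {1,2,3,5,6,7,8,9}; box has {1,2,3,5,6,7,8,9} → only 4 remains.

4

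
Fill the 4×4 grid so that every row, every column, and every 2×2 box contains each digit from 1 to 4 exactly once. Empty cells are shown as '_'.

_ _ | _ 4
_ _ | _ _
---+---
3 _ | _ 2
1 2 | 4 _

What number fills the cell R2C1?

4

R1C1 = 2: row 1 has {4}; col 1 has {1,3}; box has {} → only 2 remains.
R2C1 = 4: row 2 has {}; col 1 has {1,2,3}; box has {2} → only 4 remains.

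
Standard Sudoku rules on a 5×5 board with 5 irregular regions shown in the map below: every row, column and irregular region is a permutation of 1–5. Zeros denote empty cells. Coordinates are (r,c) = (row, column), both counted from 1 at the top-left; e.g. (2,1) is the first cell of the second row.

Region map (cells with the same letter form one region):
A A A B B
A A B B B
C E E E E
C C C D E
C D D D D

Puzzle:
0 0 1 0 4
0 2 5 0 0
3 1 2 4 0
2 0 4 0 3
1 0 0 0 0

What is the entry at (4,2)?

(1,1) = 5 (sole candidate).
(1,2) = 3 (sole candidate).
(1,4) = 2 (sole candidate).
(2,1) = 4 (sole candidate).
(2,5) = 1 (sole candidate).
(3,5) = 5 (sole candidate).
(4,2) = 5: row 4 has {2,3,4}; col 2 has {1,2,3}; region has {1,2,3,4} → only 5 remains.

5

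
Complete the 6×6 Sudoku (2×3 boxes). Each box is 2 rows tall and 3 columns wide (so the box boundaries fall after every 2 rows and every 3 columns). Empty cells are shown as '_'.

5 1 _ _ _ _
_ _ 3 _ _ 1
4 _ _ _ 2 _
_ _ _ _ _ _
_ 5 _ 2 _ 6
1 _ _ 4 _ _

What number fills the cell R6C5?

5

R5C1 = 3 (sole candidate).
R5C3 = 4 (sole candidate).
R5C5 = 1 (sole candidate).
R2C2 = 4 (hidden single in column 2).
R2C1 = 2 (hidden single in row 2).
R1C3 = 6 (sole candidate).
R1C4 = 3 (sole candidate).
R1C5 = 4 (sole candidate).
R1C6 = 2 (sole candidate).
R4C1 = 6 (sole candidate).
R6C3 = 2 (sole candidate).
R3C2 = 3 (sole candidate).
R3C6 = 5 (sole candidate).
R4C2 = 2 (sole candidate).
R4C4 = 1 (sole candidate).
R4C5 = 3 (sole candidate).
R4C6 = 4 (sole candidate).
R6C2 = 6 (sole candidate).
R6C5 = 5: row 6 has {1,2,4,6}; col 5 has {1,2,3,4}; box has {1,2,4,6} → only 5 remains.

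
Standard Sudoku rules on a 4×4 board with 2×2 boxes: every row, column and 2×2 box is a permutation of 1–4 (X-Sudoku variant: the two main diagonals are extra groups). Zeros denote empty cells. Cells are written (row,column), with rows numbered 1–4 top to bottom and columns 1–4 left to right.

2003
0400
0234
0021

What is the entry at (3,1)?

(1,2) = 1 (sole candidate).
(1,3) = 4 (sole candidate).
(2,1) = 3 (sole candidate).
(2,3) = 1 (sole candidate).
(2,4) = 2 (sole candidate).
(3,1) = 1: row 3 has {2,3,4}; col 1 has {2,3}; box has {2} → only 1 remains.

1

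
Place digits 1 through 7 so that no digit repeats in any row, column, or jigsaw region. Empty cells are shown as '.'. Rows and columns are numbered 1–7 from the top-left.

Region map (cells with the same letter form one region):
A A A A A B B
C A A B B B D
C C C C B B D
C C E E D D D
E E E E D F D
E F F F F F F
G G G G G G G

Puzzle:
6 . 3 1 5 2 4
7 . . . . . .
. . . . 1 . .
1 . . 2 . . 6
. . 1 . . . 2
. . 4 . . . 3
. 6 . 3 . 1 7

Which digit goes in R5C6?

R1C2 = 7 (sole candidate).
R2C3 = 2 (sole candidate).
R3C7 = 5 (sole candidate).
R6C1 = 5 (sole candidate).
R7C3 = 5 (sole candidate).
R2C2 = 4 (sole candidate).
R2C7 = 1 (sole candidate).
R3C3 = 6 (sole candidate).
R3C4 = 4 (sole candidate).
R4C3 = 7 (sole candidate).
R5C2 = 3 (sole candidate).
R5C4 = 6 (sole candidate).
R6C4 = 7 (sole candidate).
R6C6 = 6 (sole candidate).
R2C4 = 5 (sole candidate).
R2C6 = 3 (sole candidate).
R3C2 = 2 (sole candidate).
R3C6 = 7 (sole candidate).
R4C2 = 5 (sole candidate).
R4C6 = 4 (sole candidate).
R5C1 = 4 (sole candidate).
R5C5 = 7 (sole candidate).
R5C6 = 5: row 5 has {1,2,3,4,6,7}; col 6 has {1,2,3,4,6,7}; region has {3,4,6,7} → only 5 remains.

5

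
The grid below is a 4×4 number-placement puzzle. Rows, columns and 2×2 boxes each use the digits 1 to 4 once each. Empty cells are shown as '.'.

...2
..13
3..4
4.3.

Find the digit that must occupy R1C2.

3

R1C1 = 1: row 1 has {2}; col 1 has {3,4}; box has {} → only 1 remains.
R1C3 = 4: row 1 has {1,2}; col 3 has {1,3}; box has {1,2,3} → only 4 remains.
R2C1 = 2: row 2 has {1,3}; col 1 has {1,3,4}; box has {1} → only 2 remains.
R2C2 = 4: row 2 has {1,2,3}; col 2 has {}; box has {1,2} → only 4 remains.
R3C3 = 2: row 3 has {3,4}; col 3 has {1,3,4}; box has {3,4} → only 2 remains.
R4C4 = 1: row 4 has {3,4}; col 4 has {2,3,4}; box has {2,3,4} → only 1 remains.
R1C2 = 3: row 1 has {1,2,4}; col 2 has {4}; box has {1,2,4} → only 3 remains.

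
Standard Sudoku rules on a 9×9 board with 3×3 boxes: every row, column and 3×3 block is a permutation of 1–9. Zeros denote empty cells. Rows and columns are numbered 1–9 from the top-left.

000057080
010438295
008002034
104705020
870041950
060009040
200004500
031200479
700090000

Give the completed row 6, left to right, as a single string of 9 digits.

365829147

r2c1 = 6 (sole candidate).
r2c3 = 7 (sole candidate).
r4c2 = 9 (sole candidate).
r7c2 = 8 (sole candidate).
r8c1 = 5 (sole candidate).
r8c6 = 6 (sole candidate).
r9c2 = 4 (sole candidate).
r9c3 = 6 (sole candidate).
r9c6 = 3 (sole candidate).
r9c8 = 1 (sole candidate).
r1c2 = 2 (sole candidate).
r3c1 = 9 (sole candidate).
r3c2 = 5 (sole candidate).
r6c1 = 3: row 6 has {4,6,9}; col 1 has {1,2,5,6,7,8,9}; box has {1,4,6,7,8,9} → only 3 remains.
r6c4 = 8: row 6 has {3,4,6,9}; col 4 has {2,4,7}; box has {1,4,5,7,9} → only 8 remains.
r6c5 = 2: row 6 has {3,4,6,8,9}; col 5 has {3,4,5,9}; box has {1,4,5,7,8,9} → only 2 remains.
r7c3 = 9 (sole candidate).
r7c4 = 1 (sole candidate).
r7c5 = 7 (sole candidate).
r7c8 = 6 (sole candidate).
r7c9 = 3 (sole candidate).
r8c5 = 8 (sole candidate).
r9c4 = 5 (sole candidate).
r9c7 = 8 (sole candidate).
r9c9 = 2 (sole candidate).
r1c1 = 4 (sole candidate).
r1c3 = 3 (sole candidate).
r3c4 = 6 (sole candidate).
r3c5 = 1 (sole candidate).
r3c7 = 7 (sole candidate).
r4c5 = 6 (sole candidate).
r4c7 = 3 (sole candidate).
r4c9 = 8 (sole candidate).
r5c3 = 2 (sole candidate).
r5c4 = 3 (sole candidate).
r5c9 = 6 (sole candidate).
r6c3 = 5: row 6 has {2,3,4,6,8,9}; col 3 has {1,2,3,4,6,7,8,9}; box has {1,2,3,4,6,7,8,9} → only 5 remains.
r6c7 = 1: row 6 has {2,3,4,5,6,8,9}; col 7 has {2,3,4,5,7,8,9}; box has {2,3,4,5,6,8,9} → only 1 remains.
r6c9 = 7: row 6 has {1,2,3,4,5,6,8,9}; col 9 has {2,3,4,5,6,8,9}; box has {1,2,3,4,5,6,8,9} → only 7 remains.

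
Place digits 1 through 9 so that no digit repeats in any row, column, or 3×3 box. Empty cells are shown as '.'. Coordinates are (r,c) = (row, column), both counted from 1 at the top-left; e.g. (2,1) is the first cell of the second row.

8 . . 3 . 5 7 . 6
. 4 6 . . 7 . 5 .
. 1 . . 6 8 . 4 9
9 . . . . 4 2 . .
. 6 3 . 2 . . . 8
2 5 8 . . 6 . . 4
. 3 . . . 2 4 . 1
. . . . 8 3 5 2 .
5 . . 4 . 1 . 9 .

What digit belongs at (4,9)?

5

(1,8) = 1: row 1 has {3,5,6,7,8}; col 8 has {2,4,5,9}; box has {4,5,6,7,9} → only 1 remains.
(2,1) = 3: row 2 has {4,5,6,7}; col 1 has {2,5,8,9}; box has {1,4,6,8} → only 3 remains.
(2,7) = 8: row 2 has {3,4,5,6,7}; col 7 has {2,4,5,7}; box has {1,4,5,6,7,9} → only 8 remains.
(2,9) = 2: row 2 has {3,4,5,6,7,8}; col 9 has {1,4,6,8,9}; box has {1,4,5,6,7,8,9} → only 2 remains.
(3,1) = 7: row 3 has {1,4,6,8,9}; col 1 has {2,3,5,8,9}; box has {1,3,4,6,8} → only 7 remains.
(3,4) = 2: row 3 has {1,4,6,7,8,9}; col 4 has {3,4}; box has {3,5,6,7,8} → only 2 remains.
(3,7) = 3: row 3 has {1,2,4,6,7,8,9}; col 7 has {2,4,5,7,8}; box has {1,2,4,5,6,7,8,9} → only 3 remains.
(4,2) = 7: row 4 has {2,4,9}; col 2 has {1,3,4,5,6}; box has {2,3,5,6,8,9} → only 7 remains.
(4,3) = 1: row 4 has {2,4,7,9}; col 3 has {3,6,8}; box has {2,3,5,6,7,8,9} → only 1 remains.
(5,1) = 4: row 5 has {2,3,6,8}; col 1 has {2,3,5,7,8,9}; box has {1,2,3,5,6,7,8,9} → only 4 remains.
(5,6) = 9: row 5 has {2,3,4,6,8}; col 6 has {1,2,3,4,5,6,7,8}; box has {2,4,6} → only 9 remains.
(5,7) = 1: row 5 has {2,3,4,6,8,9}; col 7 has {2,3,4,5,7,8}; box has {2,4,8} → only 1 remains.
(5,8) = 7: row 5 has {1,2,3,4,6,8,9}; col 8 has {1,2,4,5,9}; box has {1,2,4,8} → only 7 remains.
(6,7) = 9: row 6 has {2,4,5,6,8}; col 7 has {1,2,3,4,5,7,8}; box has {1,2,4,7,8} → only 9 remains.
(6,8) = 3: row 6 has {2,4,5,6,8,9}; col 8 has {1,2,4,5,7,9}; box has {1,2,4,7,8,9} → only 3 remains.
(7,1) = 6: row 7 has {1,2,3,4}; col 1 has {2,3,4,5,7,8,9}; box has {3,5} → only 6 remains.
(7,8) = 8: row 7 has {1,2,3,4,6}; col 8 has {1,2,3,4,5,7,9}; box has {1,2,4,5,9} → only 8 remains.
(8,1) = 1: row 8 has {2,3,5,8}; col 1 has {2,3,4,5,6,7,8,9}; box has {3,5,6} → only 1 remains.
(8,2) = 9: row 8 has {1,2,3,5,8}; col 2 has {1,3,4,5,6,7}; box has {1,3,5,6} → only 9 remains.
(8,9) = 7: row 8 has {1,2,3,5,8,9}; col 9 has {1,2,4,6,8,9}; box has {1,2,4,5,8,9} → only 7 remains.
(9,5) = 7: row 9 has {1,4,5,9}; col 5 has {2,6,8}; box has {1,2,3,4,8} → only 7 remains.
(9,7) = 6: row 9 has {1,4,5,7,9}; col 7 has {1,2,3,4,5,7,8,9}; box has {1,2,4,5,7,8,9} → only 6 remains.
(9,9) = 3: row 9 has {1,4,5,6,7,9}; col 9 has {1,2,4,6,7,8,9}; box has {1,2,4,5,6,7,8,9} → only 3 remains.
(1,2) = 2: row 1 has {1,3,5,6,7,8}; col 2 has {1,3,4,5,6,7,9}; box has {1,3,4,6,7,8} → only 2 remains.
(1,3) = 9: row 1 has {1,2,3,5,6,7,8}; col 3 has {1,3,6,8}; box has {1,2,3,4,6,7,8} → only 9 remains.
(1,5) = 4: row 1 has {1,2,3,5,6,7,8,9}; col 5 has {2,6,7,8}; box has {2,3,5,6,7,8} → only 4 remains.
(3,3) = 5: row 3 has {1,2,3,4,6,7,8,9}; col 3 has {1,3,6,8,9}; box has {1,2,3,4,6,7,8,9} → only 5 remains.
(4,8) = 6: row 4 has {1,2,4,7,9}; col 8 has {1,2,3,4,5,7,8,9}; box has {1,2,3,4,7,8,9} → only 6 remains.
(4,9) = 5: row 4 has {1,2,4,6,7,9}; col 9 has {1,2,3,4,6,7,8,9}; box has {1,2,3,4,6,7,8,9} → only 5 remains.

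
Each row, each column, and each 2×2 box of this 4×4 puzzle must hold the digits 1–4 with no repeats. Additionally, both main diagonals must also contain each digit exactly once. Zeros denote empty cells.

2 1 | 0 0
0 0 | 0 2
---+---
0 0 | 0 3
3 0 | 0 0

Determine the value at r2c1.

4

r1c4 = 4: row 1 has {1,2}; col 4 has {2,3}; box has {2}; anti-diagonal has {3} → only 4 remains.
r2c1 = 4: row 2 has {2}; col 1 has {2,3}; box has {1,2} → only 4 remains.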